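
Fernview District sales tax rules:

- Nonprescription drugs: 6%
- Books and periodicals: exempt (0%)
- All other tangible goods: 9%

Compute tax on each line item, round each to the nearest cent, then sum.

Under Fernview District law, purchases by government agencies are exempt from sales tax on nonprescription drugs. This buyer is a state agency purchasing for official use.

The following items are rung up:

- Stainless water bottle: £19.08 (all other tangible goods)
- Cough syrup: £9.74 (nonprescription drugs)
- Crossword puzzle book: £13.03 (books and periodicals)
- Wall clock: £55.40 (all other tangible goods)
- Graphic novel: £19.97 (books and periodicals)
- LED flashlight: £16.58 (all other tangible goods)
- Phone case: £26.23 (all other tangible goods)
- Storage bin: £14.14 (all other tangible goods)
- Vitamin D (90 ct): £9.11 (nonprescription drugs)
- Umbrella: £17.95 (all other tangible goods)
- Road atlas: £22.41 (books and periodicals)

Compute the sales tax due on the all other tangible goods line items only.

Stainless water bottle £19.08: all other tangible goods → 9% → £1.72
Wall clock £55.40: all other tangible goods → 9% → £4.99
LED flashlight £16.58: all other tangible goods → 9% → £1.49
Phone case £26.23: all other tangible goods → 9% → £2.36
Storage bin £14.14: all other tangible goods → 9% → £1.27
Umbrella £17.95: all other tangible goods → 9% → £1.62
Tax on all other tangible goods = £1.72 + £4.99 + £1.49 + £2.36 + £1.27 + £1.62 = £13.45

£13.45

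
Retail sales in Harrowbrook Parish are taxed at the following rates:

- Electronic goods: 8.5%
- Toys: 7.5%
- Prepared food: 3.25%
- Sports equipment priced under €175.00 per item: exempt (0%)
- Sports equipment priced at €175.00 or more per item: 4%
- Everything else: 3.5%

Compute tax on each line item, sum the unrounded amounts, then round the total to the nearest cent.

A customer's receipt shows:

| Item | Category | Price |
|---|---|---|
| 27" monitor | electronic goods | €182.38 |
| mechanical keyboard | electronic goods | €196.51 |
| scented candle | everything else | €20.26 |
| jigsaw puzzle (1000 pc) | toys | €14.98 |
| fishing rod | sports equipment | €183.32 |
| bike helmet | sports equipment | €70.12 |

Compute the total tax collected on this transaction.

27" monitor €182.38: electronic goods → 8.5% → €15.5023
Mechanical keyboard €196.51: electronic goods → 8.5% → €16.70335
Scented candle €20.26: everything else → 3.5% → €0.7091
Jigsaw puzzle (1000 pc) €14.98: toys → 7.5% → €1.1235
Fishing rod €183.32: sports equipment, €175.00 or more → 4% → €7.3328
Bike helmet €70.12: sports equipment, under €175.00 → 0% → €0.00
Unrounded tax sum = €41.37105 → €41.37

€41.37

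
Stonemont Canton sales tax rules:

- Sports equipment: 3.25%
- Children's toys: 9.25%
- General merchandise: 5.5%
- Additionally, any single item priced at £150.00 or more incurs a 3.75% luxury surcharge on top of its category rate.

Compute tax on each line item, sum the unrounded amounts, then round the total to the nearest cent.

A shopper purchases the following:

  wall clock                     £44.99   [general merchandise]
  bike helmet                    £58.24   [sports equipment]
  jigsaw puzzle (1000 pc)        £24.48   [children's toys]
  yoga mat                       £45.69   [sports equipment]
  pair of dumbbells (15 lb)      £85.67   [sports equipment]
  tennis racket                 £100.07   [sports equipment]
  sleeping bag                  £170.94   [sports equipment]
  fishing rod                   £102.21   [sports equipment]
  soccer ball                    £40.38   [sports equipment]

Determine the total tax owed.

£30.75

Wall clock £44.99: general merchandise → 5.5% → £2.47445
Bike helmet £58.24: sports equipment → 3.25% → £1.8928
Jigsaw puzzle (1000 pc) £24.48: children's toys → 9.25% → £2.2644
Yoga mat £45.69: sports equipment → 3.25% → £1.484925
Pair of dumbbells (15 lb) £85.67: sports equipment → 3.25% → £2.784275
Tennis racket £100.07: sports equipment → 3.25% → £3.252275
Sleeping bag £170.94: sports equipment → 3.25% + 3.75% surcharge = 7% → £11.9658
Fishing rod £102.21: sports equipment → 3.25% → £3.321825
Soccer ball £40.38: sports equipment → 3.25% → £1.31235
Unrounded tax sum = £30.7531 → £30.75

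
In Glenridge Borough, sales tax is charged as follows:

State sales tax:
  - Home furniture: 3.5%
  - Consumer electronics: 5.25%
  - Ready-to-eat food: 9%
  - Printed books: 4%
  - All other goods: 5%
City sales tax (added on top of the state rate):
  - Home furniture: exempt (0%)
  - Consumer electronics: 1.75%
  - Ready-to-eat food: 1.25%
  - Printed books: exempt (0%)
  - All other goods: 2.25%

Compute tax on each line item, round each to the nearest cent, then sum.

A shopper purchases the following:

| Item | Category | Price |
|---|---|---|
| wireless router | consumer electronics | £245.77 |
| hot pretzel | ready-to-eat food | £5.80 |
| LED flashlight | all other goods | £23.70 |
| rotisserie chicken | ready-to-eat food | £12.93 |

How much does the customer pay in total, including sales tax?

£309.04

Wireless router £245.77: consumer electronics → 5.25% + 1.75% city = 7% → £17.20
Hot pretzel £5.80: ready-to-eat food → 9% + 1.25% city = 10.25% → £0.59
LED flashlight £23.70: all other goods → 5% + 2.25% city = 7.25% → £1.72
Rotisserie chicken £12.93: ready-to-eat food → 9% + 1.25% city = 10.25% → £1.33
Subtotal = £288.20; tax = £20.84; total due = £309.04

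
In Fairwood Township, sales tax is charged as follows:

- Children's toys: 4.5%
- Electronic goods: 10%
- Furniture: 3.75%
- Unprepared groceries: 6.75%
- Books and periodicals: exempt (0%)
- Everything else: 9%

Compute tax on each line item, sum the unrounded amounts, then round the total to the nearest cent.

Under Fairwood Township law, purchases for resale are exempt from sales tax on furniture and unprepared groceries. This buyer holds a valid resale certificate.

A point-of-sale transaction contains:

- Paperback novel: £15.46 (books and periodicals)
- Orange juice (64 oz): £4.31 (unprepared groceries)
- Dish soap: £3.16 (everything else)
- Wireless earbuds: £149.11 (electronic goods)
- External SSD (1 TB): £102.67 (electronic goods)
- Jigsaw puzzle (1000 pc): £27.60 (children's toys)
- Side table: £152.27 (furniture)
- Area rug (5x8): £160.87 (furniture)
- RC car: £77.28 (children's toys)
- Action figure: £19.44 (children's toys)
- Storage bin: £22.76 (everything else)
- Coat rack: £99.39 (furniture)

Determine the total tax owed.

£33.11

Paperback novel £15.46: books and periodicals → 0% → £0.00
Orange juice (64 oz) £4.31: unprepared groceries, buyer-exempt → 0% → £0.00
Dish soap £3.16: everything else → 9% → £0.2844
Wireless earbuds £149.11: electronic goods → 10% → £14.911
External SSD (1 TB) £102.67: electronic goods → 10% → £10.267
Jigsaw puzzle (1000 pc) £27.60: children's toys → 4.5% → £1.242
Side table £152.27: furniture, buyer-exempt → 0% → £0.00
Area rug (5x8) £160.87: furniture, buyer-exempt → 0% → £0.00
RC car £77.28: children's toys → 4.5% → £3.4776
Action figure £19.44: children's toys → 4.5% → £0.8748
Storage bin £22.76: everything else → 9% → £2.0484
Coat rack £99.39: furniture, buyer-exempt → 0% → £0.00
Unrounded tax sum = £33.1052 → £33.11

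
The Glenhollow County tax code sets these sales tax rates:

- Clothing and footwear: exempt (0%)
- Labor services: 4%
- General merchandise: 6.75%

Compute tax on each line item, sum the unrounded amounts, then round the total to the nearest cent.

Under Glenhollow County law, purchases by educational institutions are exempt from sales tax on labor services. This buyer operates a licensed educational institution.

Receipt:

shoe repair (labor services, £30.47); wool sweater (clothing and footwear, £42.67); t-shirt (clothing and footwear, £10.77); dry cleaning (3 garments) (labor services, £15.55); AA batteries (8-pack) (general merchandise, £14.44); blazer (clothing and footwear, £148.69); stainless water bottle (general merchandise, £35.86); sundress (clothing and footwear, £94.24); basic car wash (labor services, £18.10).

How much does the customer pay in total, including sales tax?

£414.19

Shoe repair £30.47: labor services, buyer-exempt → 0% → £0.00
Wool sweater £42.67: clothing and footwear → 0% → £0.00
T-shirt £10.77: clothing and footwear → 0% → £0.00
Dry cleaning (3 garments) £15.55: labor services, buyer-exempt → 0% → £0.00
AA batteries (8-pack) £14.44: general merchandise → 6.75% → £0.9747
Blazer £148.69: clothing and footwear → 0% → £0.00
Stainless water bottle £35.86: general merchandise → 6.75% → £2.42055
Sundress £94.24: clothing and footwear → 0% → £0.00
Basic car wash £18.10: labor services, buyer-exempt → 0% → £0.00
Subtotal = £410.79; unrounded tax = £3.39525 → £3.40; total due = £414.19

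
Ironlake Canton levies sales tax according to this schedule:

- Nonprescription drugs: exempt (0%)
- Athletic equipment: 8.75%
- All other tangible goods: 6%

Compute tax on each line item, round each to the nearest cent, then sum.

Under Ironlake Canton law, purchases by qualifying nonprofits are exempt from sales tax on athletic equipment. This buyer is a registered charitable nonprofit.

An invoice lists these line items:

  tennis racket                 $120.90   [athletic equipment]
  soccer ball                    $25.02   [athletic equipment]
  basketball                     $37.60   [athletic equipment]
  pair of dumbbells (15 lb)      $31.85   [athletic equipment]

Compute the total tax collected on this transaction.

Tennis racket $120.90: athletic equipment, buyer-exempt → 0% → $0.00
Soccer ball $25.02: athletic equipment, buyer-exempt → 0% → $0.00
Basketball $37.60: athletic equipment, buyer-exempt → 0% → $0.00
Pair of dumbbells (15 lb) $31.85: athletic equipment, buyer-exempt → 0% → $0.00
Total tax = $0.00

$0.00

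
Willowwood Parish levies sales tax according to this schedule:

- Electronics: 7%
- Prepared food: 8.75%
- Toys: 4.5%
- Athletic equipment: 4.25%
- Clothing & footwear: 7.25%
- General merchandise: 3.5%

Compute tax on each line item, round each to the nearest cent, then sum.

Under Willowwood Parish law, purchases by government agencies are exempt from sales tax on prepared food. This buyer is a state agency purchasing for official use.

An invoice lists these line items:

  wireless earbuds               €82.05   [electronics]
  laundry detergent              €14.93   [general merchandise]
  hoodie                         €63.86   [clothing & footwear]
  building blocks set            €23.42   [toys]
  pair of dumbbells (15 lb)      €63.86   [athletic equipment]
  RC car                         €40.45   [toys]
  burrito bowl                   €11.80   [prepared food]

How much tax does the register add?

€16.47

Wireless earbuds €82.05: electronics → 7% → €5.74
Laundry detergent €14.93: general merchandise → 3.5% → €0.52
Hoodie €63.86: clothing & footwear → 7.25% → €4.63
Building blocks set €23.42: toys → 4.5% → €1.05
Pair of dumbbells (15 lb) €63.86: athletic equipment → 4.25% → €2.71
RC car €40.45: toys → 4.5% → €1.82
Burrito bowl €11.80: prepared food, buyer-exempt → 0% → €0.00
Total tax = €5.74 + €0.52 + €4.63 + €1.05 + €2.71 + €1.82 = €16.47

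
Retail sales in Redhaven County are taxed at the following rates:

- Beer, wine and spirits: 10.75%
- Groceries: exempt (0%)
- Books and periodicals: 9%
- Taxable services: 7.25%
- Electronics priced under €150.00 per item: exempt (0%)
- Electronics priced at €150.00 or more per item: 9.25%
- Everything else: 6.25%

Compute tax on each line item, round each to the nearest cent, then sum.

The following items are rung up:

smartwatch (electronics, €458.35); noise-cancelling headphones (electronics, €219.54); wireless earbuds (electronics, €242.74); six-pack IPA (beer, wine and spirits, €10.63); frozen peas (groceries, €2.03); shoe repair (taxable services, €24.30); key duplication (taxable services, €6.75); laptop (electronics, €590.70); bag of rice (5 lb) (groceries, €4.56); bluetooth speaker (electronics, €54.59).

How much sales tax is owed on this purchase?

€143.19

Smartwatch €458.35: electronics, €150.00 or more → 9.25% → €42.40
Noise-cancelling headphones €219.54: electronics, €150.00 or more → 9.25% → €20.31
Wireless earbuds €242.74: electronics, €150.00 or more → 9.25% → €22.45
Six-pack IPA €10.63: beer, wine and spirits → 10.75% → €1.14
Frozen peas €2.03: groceries → 0% → €0.00
Shoe repair €24.30: taxable services → 7.25% → €1.76
Key duplication €6.75: taxable services → 7.25% → €0.49
Laptop €590.70: electronics, €150.00 or more → 9.25% → €54.64
Bag of rice (5 lb) €4.56: groceries → 0% → €0.00
Bluetooth speaker €54.59: electronics, under €150.00 → 0% → €0.00
Total tax = €42.40 + €20.31 + €22.45 + €1.14 + €1.76 + €0.49 + €54.64 = €143.19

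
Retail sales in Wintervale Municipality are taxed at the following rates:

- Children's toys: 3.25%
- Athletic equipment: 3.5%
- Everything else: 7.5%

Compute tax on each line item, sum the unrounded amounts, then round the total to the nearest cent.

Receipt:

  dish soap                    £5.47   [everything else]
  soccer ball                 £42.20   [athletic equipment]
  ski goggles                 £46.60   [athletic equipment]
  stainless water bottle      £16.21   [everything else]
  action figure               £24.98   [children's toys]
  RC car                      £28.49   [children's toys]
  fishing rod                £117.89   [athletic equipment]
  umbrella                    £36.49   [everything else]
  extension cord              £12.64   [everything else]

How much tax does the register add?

£14.28

Dish soap £5.47: everything else → 7.5% → £0.41025
Soccer ball £42.20: athletic equipment → 3.5% → £1.477
Ski goggles £46.60: athletic equipment → 3.5% → £1.631
Stainless water bottle £16.21: everything else → 7.5% → £1.21575
Action figure £24.98: children's toys → 3.25% → £0.81185
RC car £28.49: children's toys → 3.25% → £0.925925
Fishing rod £117.89: athletic equipment → 3.5% → £4.12615
Umbrella £36.49: everything else → 7.5% → £2.73675
Extension cord £12.64: everything else → 7.5% → £0.948
Unrounded tax sum = £14.282675 → £14.28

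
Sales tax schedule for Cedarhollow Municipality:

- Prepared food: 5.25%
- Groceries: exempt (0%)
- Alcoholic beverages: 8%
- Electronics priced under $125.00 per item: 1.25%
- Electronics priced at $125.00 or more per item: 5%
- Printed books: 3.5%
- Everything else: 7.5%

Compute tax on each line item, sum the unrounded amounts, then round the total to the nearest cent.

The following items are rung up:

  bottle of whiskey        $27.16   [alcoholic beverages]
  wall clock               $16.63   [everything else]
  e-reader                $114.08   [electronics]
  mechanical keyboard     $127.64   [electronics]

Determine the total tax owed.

$11.23

Bottle of whiskey $27.16: alcoholic beverages → 8% → $2.1728
Wall clock $16.63: everything else → 7.5% → $1.24725
E-reader $114.08: electronics, under $125.00 → 1.25% → $1.426
Mechanical keyboard $127.64: electronics, $125.00 or more → 5% → $6.382
Unrounded tax sum = $11.22805 → $11.23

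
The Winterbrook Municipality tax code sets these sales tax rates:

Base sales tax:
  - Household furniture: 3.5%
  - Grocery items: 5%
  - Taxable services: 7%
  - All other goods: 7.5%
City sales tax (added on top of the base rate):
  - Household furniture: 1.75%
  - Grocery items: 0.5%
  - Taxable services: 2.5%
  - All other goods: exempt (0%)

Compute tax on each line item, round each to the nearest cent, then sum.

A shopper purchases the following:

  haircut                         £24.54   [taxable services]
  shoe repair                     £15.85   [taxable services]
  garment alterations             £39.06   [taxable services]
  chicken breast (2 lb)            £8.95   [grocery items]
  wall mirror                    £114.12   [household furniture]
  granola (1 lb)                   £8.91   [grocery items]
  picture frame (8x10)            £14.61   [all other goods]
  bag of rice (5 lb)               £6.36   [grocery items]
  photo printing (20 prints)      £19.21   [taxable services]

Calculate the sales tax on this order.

£17.79

Haircut £24.54: taxable services → 7% + 2.5% city = 9.5% → £2.33
Shoe repair £15.85: taxable services → 7% + 2.5% city = 9.5% → £1.51
Garment alterations £39.06: taxable services → 7% + 2.5% city = 9.5% → £3.71
Chicken breast (2 lb) £8.95: grocery items → 5% + 0.5% city = 5.5% → £0.49
Wall mirror £114.12: household furniture → 3.5% + 1.75% city = 5.25% → £5.99
Granola (1 lb) £8.91: grocery items → 5% + 0.5% city = 5.5% → £0.49
Picture frame (8x10) £14.61: all other goods → 7.5% + 0% city = 7.5% → £1.10
Bag of rice (5 lb) £6.36: grocery items → 5% + 0.5% city = 5.5% → £0.35
Photo printing (20 prints) £19.21: taxable services → 7% + 2.5% city = 9.5% → £1.82
Total tax = £2.33 + £1.51 + £3.71 + £0.49 + £5.99 + £0.49 + £1.10 + £0.35 + £1.82 = £17.79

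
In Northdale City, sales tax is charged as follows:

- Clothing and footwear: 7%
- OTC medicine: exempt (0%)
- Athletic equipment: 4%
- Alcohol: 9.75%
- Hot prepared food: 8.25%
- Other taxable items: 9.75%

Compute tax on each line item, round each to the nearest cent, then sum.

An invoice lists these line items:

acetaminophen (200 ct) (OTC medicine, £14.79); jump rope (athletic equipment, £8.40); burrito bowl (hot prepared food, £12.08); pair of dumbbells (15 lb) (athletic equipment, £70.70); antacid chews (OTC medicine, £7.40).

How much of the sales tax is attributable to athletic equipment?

£3.17

Jump rope £8.40: athletic equipment → 4% → £0.34
Pair of dumbbells (15 lb) £70.70: athletic equipment → 4% → £2.83
Tax on athletic equipment = £0.34 + £2.83 = £3.17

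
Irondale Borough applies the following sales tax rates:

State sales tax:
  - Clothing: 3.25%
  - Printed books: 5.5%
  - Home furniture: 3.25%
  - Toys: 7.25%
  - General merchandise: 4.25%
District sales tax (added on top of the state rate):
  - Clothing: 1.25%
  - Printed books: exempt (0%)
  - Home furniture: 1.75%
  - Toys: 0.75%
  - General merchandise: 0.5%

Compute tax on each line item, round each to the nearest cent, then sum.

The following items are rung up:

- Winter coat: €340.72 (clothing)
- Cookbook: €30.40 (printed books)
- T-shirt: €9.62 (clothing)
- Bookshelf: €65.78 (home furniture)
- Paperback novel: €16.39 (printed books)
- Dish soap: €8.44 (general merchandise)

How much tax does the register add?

€22.02

Winter coat €340.72: clothing → 3.25% + 1.25% district = 4.5% → €15.33
Cookbook €30.40: printed books → 5.5% + 0% district = 5.5% → €1.67
T-shirt €9.62: clothing → 3.25% + 1.25% district = 4.5% → €0.43
Bookshelf €65.78: home furniture → 3.25% + 1.75% district = 5% → €3.29
Paperback novel €16.39: printed books → 5.5% + 0% district = 5.5% → €0.90
Dish soap €8.44: general merchandise → 4.25% + 0.5% district = 4.75% → €0.40
Total tax = €15.33 + €1.67 + €0.43 + €3.29 + €0.90 + €0.40 = €22.02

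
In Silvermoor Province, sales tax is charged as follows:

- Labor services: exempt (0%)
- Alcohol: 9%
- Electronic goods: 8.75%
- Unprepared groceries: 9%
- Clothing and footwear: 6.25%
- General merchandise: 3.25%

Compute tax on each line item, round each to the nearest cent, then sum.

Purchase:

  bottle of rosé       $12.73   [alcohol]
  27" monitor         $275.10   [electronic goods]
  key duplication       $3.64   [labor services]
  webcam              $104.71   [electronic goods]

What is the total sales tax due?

$34.38

Bottle of rosé $12.73: alcohol → 9% → $1.15
27" monitor $275.10: electronic goods → 8.75% → $24.07
Key duplication $3.64: labor services → 0% → $0.00
Webcam $104.71: electronic goods → 8.75% → $9.16
Total tax = $1.15 + $24.07 + $9.16 = $34.38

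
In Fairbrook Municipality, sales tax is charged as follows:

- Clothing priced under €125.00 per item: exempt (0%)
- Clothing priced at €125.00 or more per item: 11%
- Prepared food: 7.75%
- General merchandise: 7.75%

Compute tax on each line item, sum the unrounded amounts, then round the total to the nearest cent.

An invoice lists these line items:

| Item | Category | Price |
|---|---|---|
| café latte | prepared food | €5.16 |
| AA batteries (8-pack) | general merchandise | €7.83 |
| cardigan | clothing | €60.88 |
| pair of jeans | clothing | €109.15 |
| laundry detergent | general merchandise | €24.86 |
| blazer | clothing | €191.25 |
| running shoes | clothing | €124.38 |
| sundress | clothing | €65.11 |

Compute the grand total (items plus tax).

€612.59

Café latte €5.16: prepared food → 7.75% → €0.3999
AA batteries (8-pack) €7.83: general merchandise → 7.75% → €0.606825
Cardigan €60.88: clothing, under €125.00 → 0% → €0.00
Pair of jeans €109.15: clothing, under €125.00 → 0% → €0.00
Laundry detergent €24.86: general merchandise → 7.75% → €1.92665
Blazer €191.25: clothing, €125.00 or more → 11% → €21.0375
Running shoes €124.38: clothing, under €125.00 → 0% → €0.00
Sundress €65.11: clothing, under €125.00 → 0% → €0.00
Subtotal = €588.62; unrounded tax = €23.970875 → €23.97; total due = €612.59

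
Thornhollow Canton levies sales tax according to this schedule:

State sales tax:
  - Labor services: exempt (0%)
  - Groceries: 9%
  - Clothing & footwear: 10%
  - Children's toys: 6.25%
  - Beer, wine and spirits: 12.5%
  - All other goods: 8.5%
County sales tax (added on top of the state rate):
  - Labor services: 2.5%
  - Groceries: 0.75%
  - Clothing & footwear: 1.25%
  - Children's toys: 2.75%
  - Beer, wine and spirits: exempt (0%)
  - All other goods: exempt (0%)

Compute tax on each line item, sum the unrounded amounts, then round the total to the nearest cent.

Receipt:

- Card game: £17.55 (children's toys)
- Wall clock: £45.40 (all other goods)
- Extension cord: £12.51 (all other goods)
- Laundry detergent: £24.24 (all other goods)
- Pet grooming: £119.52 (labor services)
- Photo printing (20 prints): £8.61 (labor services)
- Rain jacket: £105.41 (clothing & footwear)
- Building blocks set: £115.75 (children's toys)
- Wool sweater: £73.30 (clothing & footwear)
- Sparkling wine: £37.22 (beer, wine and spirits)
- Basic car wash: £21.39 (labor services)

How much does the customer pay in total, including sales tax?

£628.38

Card game £17.55: children's toys → 6.25% + 2.75% county = 9% → £1.5795
Wall clock £45.40: all other goods → 8.5% + 0% county = 8.5% → £3.859
Extension cord £12.51: all other goods → 8.5% + 0% county = 8.5% → £1.06335
Laundry detergent £24.24: all other goods → 8.5% + 0% county = 8.5% → £2.0604
Pet grooming £119.52: labor services → 0% + 2.5% county = 2.5% → £2.988
Photo printing (20 prints) £8.61: labor services → 0% + 2.5% county = 2.5% → £0.21525
Rain jacket £105.41: clothing & footwear → 10% + 1.25% county = 11.25% → £11.858625
Building blocks set £115.75: children's toys → 6.25% + 2.75% county = 9% → £10.4175
Wool sweater £73.30: clothing & footwear → 10% + 1.25% county = 11.25% → £8.24625
Sparkling wine £37.22: beer, wine and spirits → 12.5% + 0% county = 12.5% → £4.6525
Basic car wash £21.39: labor services → 0% + 2.5% county = 2.5% → £0.53475
Subtotal = £580.90; unrounded tax = £47.475125 → £47.48; total due = £628.38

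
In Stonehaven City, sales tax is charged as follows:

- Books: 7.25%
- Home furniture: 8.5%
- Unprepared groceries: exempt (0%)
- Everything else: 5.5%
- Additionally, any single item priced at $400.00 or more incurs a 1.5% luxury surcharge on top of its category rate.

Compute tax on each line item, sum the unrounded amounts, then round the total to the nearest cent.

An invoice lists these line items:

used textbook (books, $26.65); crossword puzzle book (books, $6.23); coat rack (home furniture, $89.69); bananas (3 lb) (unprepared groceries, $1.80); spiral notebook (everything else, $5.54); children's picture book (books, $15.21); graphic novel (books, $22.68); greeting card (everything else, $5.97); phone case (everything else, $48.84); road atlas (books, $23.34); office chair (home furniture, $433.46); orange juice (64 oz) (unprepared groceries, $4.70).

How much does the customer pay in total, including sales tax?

$745.22

Used textbook $26.65: books → 7.25% → $1.932125
Crossword puzzle book $6.23: books → 7.25% → $0.451675
Coat rack $89.69: home furniture → 8.5% → $7.62365
Bananas (3 lb) $1.80: unprepared groceries → 0% → $0.00
Spiral notebook $5.54: everything else → 5.5% → $0.3047
Children's picture book $15.21: books → 7.25% → $1.102725
Graphic novel $22.68: books → 7.25% → $1.6443
Greeting card $5.97: everything else → 5.5% → $0.32835
Phone case $48.84: everything else → 5.5% → $2.6862
Road atlas $23.34: books → 7.25% → $1.69215
Office chair $433.46: home furniture → 8.5% + 1.5% surcharge = 10% → $43.346
Orange juice (64 oz) $4.70: unprepared groceries → 0% → $0.00
Subtotal = $684.11; unrounded tax = $61.111875 → $61.11; total due = $745.22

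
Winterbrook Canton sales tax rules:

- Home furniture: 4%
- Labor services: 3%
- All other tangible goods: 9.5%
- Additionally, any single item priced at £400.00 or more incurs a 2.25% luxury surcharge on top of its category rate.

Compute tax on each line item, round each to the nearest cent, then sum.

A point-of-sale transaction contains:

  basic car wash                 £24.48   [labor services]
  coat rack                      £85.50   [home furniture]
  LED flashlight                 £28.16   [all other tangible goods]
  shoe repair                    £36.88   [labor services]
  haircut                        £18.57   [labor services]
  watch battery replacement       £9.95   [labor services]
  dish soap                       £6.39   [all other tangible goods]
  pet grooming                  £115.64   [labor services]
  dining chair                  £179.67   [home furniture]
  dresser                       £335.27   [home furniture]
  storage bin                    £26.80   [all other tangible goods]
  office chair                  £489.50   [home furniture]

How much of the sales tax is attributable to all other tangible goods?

LED flashlight £28.16: all other tangible goods → 9.5% → £2.68
Dish soap £6.39: all other tangible goods → 9.5% → £0.61
Storage bin £26.80: all other tangible goods → 9.5% → £2.55
Tax on all other tangible goods = £2.68 + £0.61 + £2.55 = £5.84

£5.84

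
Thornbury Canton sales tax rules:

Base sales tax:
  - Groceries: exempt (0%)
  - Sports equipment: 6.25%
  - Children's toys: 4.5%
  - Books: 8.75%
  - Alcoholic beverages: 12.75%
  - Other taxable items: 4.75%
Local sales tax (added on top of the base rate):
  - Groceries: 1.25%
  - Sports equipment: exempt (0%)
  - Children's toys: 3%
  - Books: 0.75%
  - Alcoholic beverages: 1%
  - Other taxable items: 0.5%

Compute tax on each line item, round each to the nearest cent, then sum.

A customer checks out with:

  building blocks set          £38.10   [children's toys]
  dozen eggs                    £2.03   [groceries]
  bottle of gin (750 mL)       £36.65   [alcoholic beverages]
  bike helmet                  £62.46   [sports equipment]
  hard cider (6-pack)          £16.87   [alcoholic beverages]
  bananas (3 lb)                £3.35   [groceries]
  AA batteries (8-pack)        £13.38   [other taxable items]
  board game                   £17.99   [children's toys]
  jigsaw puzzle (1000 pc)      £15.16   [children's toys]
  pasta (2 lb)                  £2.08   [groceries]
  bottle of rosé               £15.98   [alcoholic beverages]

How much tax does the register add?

£19.61

Building blocks set £38.10: children's toys → 4.5% + 3% local = 7.5% → £2.86
Dozen eggs £2.03: groceries → 0% + 1.25% local = 1.25% → £0.03
Bottle of gin (750 mL) £36.65: alcoholic beverages → 12.75% + 1% local = 13.75% → £5.04
Bike helmet £62.46: sports equipment → 6.25% + 0% local = 6.25% → £3.90
Hard cider (6-pack) £16.87: alcoholic beverages → 12.75% + 1% local = 13.75% → £2.32
Bananas (3 lb) £3.35: groceries → 0% + 1.25% local = 1.25% → £0.04
AA batteries (8-pack) £13.38: other taxable items → 4.75% + 0.5% local = 5.25% → £0.70
Board game £17.99: children's toys → 4.5% + 3% local = 7.5% → £1.35
Jigsaw puzzle (1000 pc) £15.16: children's toys → 4.5% + 3% local = 7.5% → £1.14
Pasta (2 lb) £2.08: groceries → 0% + 1.25% local = 1.25% → £0.03
Bottle of rosé £15.98: alcoholic beverages → 12.75% + 1% local = 13.75% → £2.20
Total tax = £2.86 + £0.03 + £5.04 + £3.90 + £2.32 + £0.04 + £0.70 + £1.35 + £1.14 + £0.03 + £2.20 = £19.61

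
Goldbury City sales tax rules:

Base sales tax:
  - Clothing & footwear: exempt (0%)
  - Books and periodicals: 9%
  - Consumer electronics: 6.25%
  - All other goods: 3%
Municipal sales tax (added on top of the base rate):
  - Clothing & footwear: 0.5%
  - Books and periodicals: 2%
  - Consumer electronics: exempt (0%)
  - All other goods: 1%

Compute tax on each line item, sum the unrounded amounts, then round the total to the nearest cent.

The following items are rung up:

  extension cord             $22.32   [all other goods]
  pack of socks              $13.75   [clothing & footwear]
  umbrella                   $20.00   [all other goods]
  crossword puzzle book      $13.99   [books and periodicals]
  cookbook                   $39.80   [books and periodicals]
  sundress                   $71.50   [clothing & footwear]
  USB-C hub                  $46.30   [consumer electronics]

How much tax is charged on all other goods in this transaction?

$1.69

Extension cord $22.32: all other goods → 3% + 1% municipal = 4% → $0.8928
Umbrella $20.00: all other goods → 3% + 1% municipal = 4% → $0.80
Tax on all other goods: unrounded sum = $1.6928 → $1.69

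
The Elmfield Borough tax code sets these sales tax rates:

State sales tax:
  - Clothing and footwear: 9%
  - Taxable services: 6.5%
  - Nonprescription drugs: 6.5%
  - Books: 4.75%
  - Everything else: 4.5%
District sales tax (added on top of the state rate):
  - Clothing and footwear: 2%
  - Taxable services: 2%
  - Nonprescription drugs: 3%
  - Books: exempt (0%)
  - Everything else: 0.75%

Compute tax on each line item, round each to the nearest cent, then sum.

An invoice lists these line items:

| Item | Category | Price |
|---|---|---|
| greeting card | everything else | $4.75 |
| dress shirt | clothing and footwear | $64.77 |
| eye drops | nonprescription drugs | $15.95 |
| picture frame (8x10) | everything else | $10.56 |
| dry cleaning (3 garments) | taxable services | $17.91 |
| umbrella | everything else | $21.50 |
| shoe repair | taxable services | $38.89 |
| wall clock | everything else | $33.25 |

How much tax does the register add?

$17.15

Greeting card $4.75: everything else → 4.5% + 0.75% district = 5.25% → $0.25
Dress shirt $64.77: clothing and footwear → 9% + 2% district = 11% → $7.12
Eye drops $15.95: nonprescription drugs → 6.5% + 3% district = 9.5% → $1.52
Picture frame (8x10) $10.56: everything else → 4.5% + 0.75% district = 5.25% → $0.55
Dry cleaning (3 garments) $17.91: taxable services → 6.5% + 2% district = 8.5% → $1.52
Umbrella $21.50: everything else → 4.5% + 0.75% district = 5.25% → $1.13
Shoe repair $38.89: taxable services → 6.5% + 2% district = 8.5% → $3.31
Wall clock $33.25: everything else → 4.5% + 0.75% district = 5.25% → $1.75
Total tax = $0.25 + $7.12 + $1.52 + $0.55 + $1.52 + $1.13 + $3.31 + $1.75 = $17.15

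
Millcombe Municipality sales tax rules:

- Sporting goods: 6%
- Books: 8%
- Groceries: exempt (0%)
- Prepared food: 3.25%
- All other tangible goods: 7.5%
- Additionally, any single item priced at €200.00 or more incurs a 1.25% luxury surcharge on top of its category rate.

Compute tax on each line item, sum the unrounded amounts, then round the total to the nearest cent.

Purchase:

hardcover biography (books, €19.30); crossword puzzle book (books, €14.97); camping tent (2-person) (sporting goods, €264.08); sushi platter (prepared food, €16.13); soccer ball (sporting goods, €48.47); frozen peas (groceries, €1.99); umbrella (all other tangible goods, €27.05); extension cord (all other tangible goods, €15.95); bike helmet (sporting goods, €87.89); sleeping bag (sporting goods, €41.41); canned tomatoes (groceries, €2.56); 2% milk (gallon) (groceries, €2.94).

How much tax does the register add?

€36.30

Hardcover biography €19.30: books → 8% → €1.544
Crossword puzzle book €14.97: books → 8% → €1.1976
Camping tent (2-person) €264.08: sporting goods → 6% + 1.25% surcharge = 7.25% → €19.1458
Sushi platter €16.13: prepared food → 3.25% → €0.524225
Soccer ball €48.47: sporting goods → 6% → €2.9082
Frozen peas €1.99: groceries → 0% → €0.00
Umbrella €27.05: all other tangible goods → 7.5% → €2.02875
Extension cord €15.95: all other tangible goods → 7.5% → €1.19625
Bike helmet €87.89: sporting goods → 6% → €5.2734
Sleeping bag €41.41: sporting goods → 6% → €2.4846
Canned tomatoes €2.56: groceries → 0% → €0.00
2% milk (gallon) €2.94: groceries → 0% → €0.00
Unrounded tax sum = €36.302825 → €36.30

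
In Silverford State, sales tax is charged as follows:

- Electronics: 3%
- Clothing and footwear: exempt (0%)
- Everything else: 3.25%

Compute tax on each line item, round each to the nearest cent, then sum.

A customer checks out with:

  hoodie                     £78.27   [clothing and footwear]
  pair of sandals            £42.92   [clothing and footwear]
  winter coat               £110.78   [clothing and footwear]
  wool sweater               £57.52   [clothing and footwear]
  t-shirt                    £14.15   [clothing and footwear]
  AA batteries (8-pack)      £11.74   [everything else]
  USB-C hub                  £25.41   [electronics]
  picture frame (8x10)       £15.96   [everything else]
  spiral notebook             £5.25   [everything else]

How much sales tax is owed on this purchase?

£1.83

Hoodie £78.27: clothing and footwear → 0% → £0.00
Pair of sandals £42.92: clothing and footwear → 0% → £0.00
Winter coat £110.78: clothing and footwear → 0% → £0.00
Wool sweater £57.52: clothing and footwear → 0% → £0.00
T-shirt £14.15: clothing and footwear → 0% → £0.00
AA batteries (8-pack) £11.74: everything else → 3.25% → £0.38
USB-C hub £25.41: electronics → 3% → £0.76
Picture frame (8x10) £15.96: everything else → 3.25% → £0.52
Spiral notebook £5.25: everything else → 3.25% → £0.17
Total tax = £0.38 + £0.76 + £0.52 + £0.17 = £1.83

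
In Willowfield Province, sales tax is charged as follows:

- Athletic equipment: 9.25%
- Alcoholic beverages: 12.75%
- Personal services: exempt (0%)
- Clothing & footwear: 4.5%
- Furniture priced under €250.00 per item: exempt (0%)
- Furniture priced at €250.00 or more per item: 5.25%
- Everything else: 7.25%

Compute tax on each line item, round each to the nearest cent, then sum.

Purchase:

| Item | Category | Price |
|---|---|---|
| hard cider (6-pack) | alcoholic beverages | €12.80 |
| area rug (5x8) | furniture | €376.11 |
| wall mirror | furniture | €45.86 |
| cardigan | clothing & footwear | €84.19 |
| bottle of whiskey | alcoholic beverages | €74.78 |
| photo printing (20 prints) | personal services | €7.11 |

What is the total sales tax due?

Hard cider (6-pack) €12.80: alcoholic beverages → 12.75% → €1.63
Area rug (5x8) €376.11: furniture, €250.00 or more → 5.25% → €19.75
Wall mirror €45.86: furniture, under €250.00 → 0% → €0.00
Cardigan €84.19: clothing & footwear → 4.5% → €3.79
Bottle of whiskey €74.78: alcoholic beverages → 12.75% → €9.53
Photo printing (20 prints) €7.11: personal services → 0% → €0.00
Total tax = €1.63 + €19.75 + €3.79 + €9.53 = €34.70

€34.70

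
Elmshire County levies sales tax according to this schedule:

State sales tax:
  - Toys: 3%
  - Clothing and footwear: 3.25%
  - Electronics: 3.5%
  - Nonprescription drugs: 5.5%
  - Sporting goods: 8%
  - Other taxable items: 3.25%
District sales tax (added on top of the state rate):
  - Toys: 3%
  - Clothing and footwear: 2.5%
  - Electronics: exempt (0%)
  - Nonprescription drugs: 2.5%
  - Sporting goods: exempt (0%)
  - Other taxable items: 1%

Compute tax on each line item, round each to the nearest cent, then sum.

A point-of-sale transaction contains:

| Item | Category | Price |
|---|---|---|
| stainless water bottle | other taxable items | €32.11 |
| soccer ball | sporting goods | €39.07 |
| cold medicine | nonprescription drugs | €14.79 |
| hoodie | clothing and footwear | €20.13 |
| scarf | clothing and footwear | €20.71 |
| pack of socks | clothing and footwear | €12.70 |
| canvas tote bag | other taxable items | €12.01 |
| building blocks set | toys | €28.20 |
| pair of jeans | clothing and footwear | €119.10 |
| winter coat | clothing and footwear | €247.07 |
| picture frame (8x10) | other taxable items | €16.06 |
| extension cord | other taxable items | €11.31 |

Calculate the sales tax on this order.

Stainless water bottle €32.11: other taxable items → 3.25% + 1% district = 4.25% → €1.36
Soccer ball €39.07: sporting goods → 8% + 0% district = 8% → €3.13
Cold medicine €14.79: nonprescription drugs → 5.5% + 2.5% district = 8% → €1.18
Hoodie €20.13: clothing and footwear → 3.25% + 2.5% district = 5.75% → €1.16
Scarf €20.71: clothing and footwear → 3.25% + 2.5% district = 5.75% → €1.19
Pack of socks €12.70: clothing and footwear → 3.25% + 2.5% district = 5.75% → €0.73
Canvas tote bag €12.01: other taxable items → 3.25% + 1% district = 4.25% → €0.51
Building blocks set €28.20: toys → 3% + 3% district = 6% → €1.69
Pair of jeans €119.10: clothing and footwear → 3.25% + 2.5% district = 5.75% → €6.85
Winter coat €247.07: clothing and footwear → 3.25% + 2.5% district = 5.75% → €14.21
Picture frame (8x10) €16.06: other taxable items → 3.25% + 1% district = 4.25% → €0.68
Extension cord €11.31: other taxable items → 3.25% + 1% district = 4.25% → €0.48
Total tax = €1.36 + €3.13 + €1.18 + €1.16 + €1.19 + €0.73 + €0.51 + €1.69 + €6.85 + €14.21 + €0.68 + €0.48 = €33.17

€33.17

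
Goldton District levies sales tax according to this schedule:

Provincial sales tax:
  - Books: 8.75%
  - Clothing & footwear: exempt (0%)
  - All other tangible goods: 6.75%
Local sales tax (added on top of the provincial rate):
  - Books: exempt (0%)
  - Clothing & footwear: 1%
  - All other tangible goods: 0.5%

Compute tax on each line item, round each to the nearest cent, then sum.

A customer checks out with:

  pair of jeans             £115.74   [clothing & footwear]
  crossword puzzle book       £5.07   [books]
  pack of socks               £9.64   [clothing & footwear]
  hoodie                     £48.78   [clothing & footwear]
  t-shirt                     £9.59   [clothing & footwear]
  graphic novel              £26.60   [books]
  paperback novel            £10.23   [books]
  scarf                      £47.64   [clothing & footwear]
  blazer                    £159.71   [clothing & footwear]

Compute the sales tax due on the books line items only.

£3.67

Crossword puzzle book £5.07: books → 8.75% + 0% local = 8.75% → £0.44
Graphic novel £26.60: books → 8.75% + 0% local = 8.75% → £2.33
Paperback novel £10.23: books → 8.75% + 0% local = 8.75% → £0.90
Tax on books = £0.44 + £2.33 + £0.90 = £3.67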